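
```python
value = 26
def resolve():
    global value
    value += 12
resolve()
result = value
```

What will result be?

Step 1: value = 26 globally.
Step 2: resolve() modifies global value: value += 12 = 38.
Step 3: result = 38

The answer is 38.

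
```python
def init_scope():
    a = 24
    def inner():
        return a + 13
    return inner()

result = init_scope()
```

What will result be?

Step 1: init_scope() defines a = 24.
Step 2: inner() reads a = 24 from enclosing scope, returns 24 + 13 = 37.
Step 3: result = 37

The answer is 37.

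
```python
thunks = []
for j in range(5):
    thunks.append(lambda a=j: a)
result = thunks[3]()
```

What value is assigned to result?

Step 1: Default argument a=j captures j's value at each iteration.
Step 2: thunks[3] captured a = 3 when j was 3.
Step 3: result = 3

The answer is 3.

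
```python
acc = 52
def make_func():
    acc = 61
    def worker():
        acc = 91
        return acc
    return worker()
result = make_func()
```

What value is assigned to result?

Step 1: Three scopes define acc: global (52), make_func (61), worker (91).
Step 2: worker() has its own local acc = 91, which shadows both enclosing and global.
Step 3: result = 91 (local wins in LEGB)

The answer is 91.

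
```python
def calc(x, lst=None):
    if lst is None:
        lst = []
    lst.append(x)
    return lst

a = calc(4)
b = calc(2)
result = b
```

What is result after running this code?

Step 1: None default with guard creates a NEW list each call.
Step 2: a = [4] (fresh list). b = [2] (another fresh list).
Step 3: result = [2] (this is the fix for mutable default)

The answer is [2].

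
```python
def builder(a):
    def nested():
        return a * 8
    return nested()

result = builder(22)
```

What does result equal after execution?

Step 1: builder(22) binds parameter a = 22.
Step 2: nested() accesses a = 22 from enclosing scope.
Step 3: result = 22 * 8 = 176

The answer is 176.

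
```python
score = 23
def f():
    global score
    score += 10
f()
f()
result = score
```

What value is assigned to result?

Step 1: score = 23.
Step 2: First f(): score = 23 + 10 = 33.
Step 3: Second f(): score = 33 + 10 = 43. result = 43

The answer is 43.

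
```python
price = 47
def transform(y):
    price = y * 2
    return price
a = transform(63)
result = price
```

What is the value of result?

Step 1: Global price = 47.
Step 2: transform(63) creates local price = 63 * 2 = 126.
Step 3: Global price unchanged because no global keyword. result = 47

The answer is 47.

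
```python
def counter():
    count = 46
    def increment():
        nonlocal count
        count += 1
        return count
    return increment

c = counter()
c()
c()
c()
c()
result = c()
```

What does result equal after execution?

Step 1: counter() creates closure with count = 46.
Step 2: Each c() call increments count via nonlocal. After 5 calls: 46 + 5 = 51.
Step 3: result = 51

The answer is 51.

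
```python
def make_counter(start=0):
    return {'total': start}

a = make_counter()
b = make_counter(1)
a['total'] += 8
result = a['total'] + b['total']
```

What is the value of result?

Step 1: make_counter() returns a new dict each call (immutable default 0).
Step 2: a = {'total': 0}, b = {'total': 1}.
Step 3: a['total'] += 8 = 8. result = 8 + 1 = 9

The answer is 9.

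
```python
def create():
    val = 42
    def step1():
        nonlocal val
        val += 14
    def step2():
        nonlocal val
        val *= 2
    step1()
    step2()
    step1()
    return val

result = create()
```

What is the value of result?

Step 1: val = 42.
Step 2: step1(): val = 42 + 14 = 56.
Step 3: step2(): val = 56 * 2 = 112.
Step 4: step1(): val = 112 + 14 = 126. result = 126

The answer is 126.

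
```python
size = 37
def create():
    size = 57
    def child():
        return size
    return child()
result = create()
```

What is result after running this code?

Step 1: size = 37 globally, but create() defines size = 57 locally.
Step 2: child() looks up size. Not in local scope, so checks enclosing scope (create) and finds size = 57.
Step 3: result = 57

The answer is 57.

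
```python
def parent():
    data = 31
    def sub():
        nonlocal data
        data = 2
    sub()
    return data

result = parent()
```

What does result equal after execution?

Step 1: parent() sets data = 31.
Step 2: sub() uses nonlocal to reassign data = 2.
Step 3: result = 2

The answer is 2.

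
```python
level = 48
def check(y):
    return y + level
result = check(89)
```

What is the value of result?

Step 1: level = 48 is defined globally.
Step 2: check(89) uses parameter y = 89 and looks up level from global scope = 48.
Step 3: result = 89 + 48 = 137

The answer is 137.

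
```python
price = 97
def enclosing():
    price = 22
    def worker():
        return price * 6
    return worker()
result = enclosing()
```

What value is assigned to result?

Step 1: enclosing() shadows global price with price = 22.
Step 2: worker() finds price = 22 in enclosing scope, computes 22 * 6 = 132.
Step 3: result = 132

The answer is 132.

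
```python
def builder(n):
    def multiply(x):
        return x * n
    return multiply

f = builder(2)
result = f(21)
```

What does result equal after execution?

Step 1: builder(2) returns multiply closure with n = 2.
Step 2: f(21) computes 21 * 2 = 42.
Step 3: result = 42

The answer is 42.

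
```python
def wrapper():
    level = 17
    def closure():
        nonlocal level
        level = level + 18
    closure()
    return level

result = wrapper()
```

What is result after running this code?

Step 1: wrapper() sets level = 17.
Step 2: closure() uses nonlocal to modify level in wrapper's scope: level = 17 + 18 = 35.
Step 3: wrapper() returns the modified level = 35

The answer is 35.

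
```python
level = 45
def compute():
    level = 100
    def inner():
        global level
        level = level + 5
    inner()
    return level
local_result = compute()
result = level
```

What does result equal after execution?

Step 1: Global level = 45. compute() creates local level = 100.
Step 2: inner() declares global level and adds 5: global level = 45 + 5 = 50.
Step 3: compute() returns its local level = 100 (unaffected by inner).
Step 4: result = global level = 50

The answer is 50.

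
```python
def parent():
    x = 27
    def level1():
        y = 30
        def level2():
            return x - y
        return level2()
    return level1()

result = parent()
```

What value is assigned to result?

Step 1: x = 27 in parent. y = 30 in level1.
Step 2: level2() reads x = 27 and y = 30 from enclosing scopes.
Step 3: result = 27 - 30 = -3

The answer is -3.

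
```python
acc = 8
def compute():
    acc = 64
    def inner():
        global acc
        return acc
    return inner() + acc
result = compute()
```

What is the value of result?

Step 1: Global acc = 8. compute() shadows with local acc = 64.
Step 2: inner() uses global keyword, so inner() returns global acc = 8.
Step 3: compute() returns 8 + 64 = 72

The answer is 72.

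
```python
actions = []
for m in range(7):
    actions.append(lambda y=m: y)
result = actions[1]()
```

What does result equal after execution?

Step 1: Default argument y=m captures m's value at each iteration.
Step 2: actions[1] captured y = 1 when m was 1.
Step 3: result = 1

The answer is 1.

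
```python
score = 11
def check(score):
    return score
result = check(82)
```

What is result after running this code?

Step 1: Global score = 11.
Step 2: check(82) takes parameter score = 82, which shadows the global.
Step 3: result = 82

The answer is 82.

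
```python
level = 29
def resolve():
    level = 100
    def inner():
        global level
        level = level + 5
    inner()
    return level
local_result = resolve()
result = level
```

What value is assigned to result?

Step 1: Global level = 29. resolve() creates local level = 100.
Step 2: inner() declares global level and adds 5: global level = 29 + 5 = 34.
Step 3: resolve() returns its local level = 100 (unaffected by inner).
Step 4: result = global level = 34

The answer is 34.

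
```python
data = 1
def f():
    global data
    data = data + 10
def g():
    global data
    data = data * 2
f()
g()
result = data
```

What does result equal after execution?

Step 1: data = 1.
Step 2: f() adds 10: data = 1 + 10 = 11.
Step 3: g() doubles: data = 11 * 2 = 22.
Step 4: result = 22

The answer is 22.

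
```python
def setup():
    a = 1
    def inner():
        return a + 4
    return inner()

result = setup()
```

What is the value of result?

Step 1: setup() defines a = 1.
Step 2: inner() reads a = 1 from enclosing scope, returns 1 + 4 = 5.
Step 3: result = 5

The answer is 5.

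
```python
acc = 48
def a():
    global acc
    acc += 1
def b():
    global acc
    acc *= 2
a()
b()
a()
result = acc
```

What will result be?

Step 1: acc = 48.
Step 2: a(): acc = 48 + 1 = 49.
Step 3: b(): acc = 49 * 2 = 98.
Step 4: a(): acc = 98 + 1 = 99

The answer is 99.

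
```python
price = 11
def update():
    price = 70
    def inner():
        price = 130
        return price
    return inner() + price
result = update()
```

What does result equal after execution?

Step 1: update() has local price = 70. inner() has local price = 130.
Step 2: inner() returns its local price = 130.
Step 3: update() returns 130 + its own price (70) = 200

The answer is 200.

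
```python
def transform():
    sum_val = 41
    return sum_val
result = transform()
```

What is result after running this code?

Step 1: transform() defines sum_val = 41 in its local scope.
Step 2: return sum_val finds the local variable sum_val = 41.
Step 3: result = 41

The answer is 41.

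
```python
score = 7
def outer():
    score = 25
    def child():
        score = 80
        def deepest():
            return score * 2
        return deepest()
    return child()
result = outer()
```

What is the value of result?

Step 1: deepest() looks up score through LEGB: not local, finds score = 80 in enclosing child().
Step 2: Returns 80 * 2 = 160.
Step 3: result = 160

The answer is 160.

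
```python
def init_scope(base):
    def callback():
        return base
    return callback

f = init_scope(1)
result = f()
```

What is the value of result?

Step 1: init_scope(1) creates closure capturing base = 1.
Step 2: f() returns the captured base = 1.
Step 3: result = 1

The answer is 1.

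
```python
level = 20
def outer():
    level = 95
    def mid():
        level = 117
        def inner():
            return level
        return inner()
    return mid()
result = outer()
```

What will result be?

Step 1: Three levels of shadowing: global 20, outer 95, mid 117.
Step 2: inner() finds level = 117 in enclosing mid() scope.
Step 3: result = 117

The answer is 117.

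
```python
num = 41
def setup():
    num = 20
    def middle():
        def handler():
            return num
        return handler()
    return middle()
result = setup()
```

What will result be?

Step 1: setup() defines num = 20. middle() and handler() have no local num.
Step 2: handler() checks local (none), enclosing middle() (none), enclosing setup() and finds num = 20.
Step 3: result = 20

The answer is 20.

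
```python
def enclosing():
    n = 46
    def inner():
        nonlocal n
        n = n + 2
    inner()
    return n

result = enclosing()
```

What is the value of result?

Step 1: enclosing() sets n = 46.
Step 2: inner() uses nonlocal to modify n in enclosing's scope: n = 46 + 2 = 48.
Step 3: enclosing() returns the modified n = 48

The answer is 48.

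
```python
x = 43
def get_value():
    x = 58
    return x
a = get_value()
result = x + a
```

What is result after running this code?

Step 1: Global x = 43. get_value() returns local x = 58.
Step 2: a = 58. Global x still = 43.
Step 3: result = 43 + 58 = 101

The answer is 101.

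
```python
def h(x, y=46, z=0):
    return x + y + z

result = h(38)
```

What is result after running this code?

Step 1: h(38) uses defaults y = 46, z = 0.
Step 2: Returns 38 + 46 + 0 = 84.
Step 3: result = 84

The answer is 84.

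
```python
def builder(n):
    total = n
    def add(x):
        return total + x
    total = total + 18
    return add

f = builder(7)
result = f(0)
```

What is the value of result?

Step 1: builder(7) sets total = 7, then total = 7 + 18 = 25.
Step 2: Closures capture by reference, so add sees total = 25.
Step 3: f(0) returns 25 + 0 = 25

The answer is 25.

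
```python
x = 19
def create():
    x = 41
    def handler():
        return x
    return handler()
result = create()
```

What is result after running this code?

Step 1: x = 19 globally, but create() defines x = 41 locally.
Step 2: handler() looks up x. Not in local scope, so checks enclosing scope (create) and finds x = 41.
Step 3: result = 41

The answer is 41.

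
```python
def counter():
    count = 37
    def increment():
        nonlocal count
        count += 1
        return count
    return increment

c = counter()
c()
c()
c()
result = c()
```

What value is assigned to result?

Step 1: counter() creates closure with count = 37.
Step 2: Each c() call increments count via nonlocal. After 4 calls: 37 + 4 = 41.
Step 3: result = 41

The answer is 41.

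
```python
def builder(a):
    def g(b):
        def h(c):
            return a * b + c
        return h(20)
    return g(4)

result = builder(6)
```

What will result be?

Step 1: a = 6, b = 4, c = 20.
Step 2: h() computes a * b + c = 6 * 4 + 20 = 44.
Step 3: result = 44

The answer is 44.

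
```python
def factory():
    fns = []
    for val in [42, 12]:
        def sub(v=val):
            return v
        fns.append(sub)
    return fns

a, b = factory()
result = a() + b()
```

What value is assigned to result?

Step 1: Default argument v=val captures val at each iteration.
Step 2: a() returns 42 (captured at first iteration), b() returns 12 (captured at second).
Step 3: result = 42 + 12 = 54

The answer is 54.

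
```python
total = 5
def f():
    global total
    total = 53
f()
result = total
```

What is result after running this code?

Step 1: total = 5 globally.
Step 2: f() declares global total and sets it to 53.
Step 3: After f(), global total = 53. result = 53

The answer is 53.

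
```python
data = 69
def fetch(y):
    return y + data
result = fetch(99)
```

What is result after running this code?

Step 1: data = 69 is defined globally.
Step 2: fetch(99) uses parameter y = 99 and looks up data from global scope = 69.
Step 3: result = 99 + 69 = 168

The answer is 168.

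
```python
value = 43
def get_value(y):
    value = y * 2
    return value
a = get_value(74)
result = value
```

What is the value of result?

Step 1: Global value = 43.
Step 2: get_value(74) creates local value = 74 * 2 = 148.
Step 3: Global value unchanged because no global keyword. result = 43

The answer is 43.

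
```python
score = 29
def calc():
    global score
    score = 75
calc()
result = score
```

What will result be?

Step 1: score = 29 globally.
Step 2: calc() declares global score and sets it to 75.
Step 3: After calc(), global score = 75. result = 75

The answer is 75.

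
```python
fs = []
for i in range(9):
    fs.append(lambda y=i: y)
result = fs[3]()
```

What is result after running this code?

Step 1: Default argument y=i captures i's value at each iteration.
Step 2: fs[3] captured y = 3 when i was 3.
Step 3: result = 3

The answer is 3.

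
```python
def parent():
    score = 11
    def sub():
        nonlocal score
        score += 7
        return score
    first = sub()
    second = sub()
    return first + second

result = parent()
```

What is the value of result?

Step 1: score starts at 11.
Step 2: First call: score = 11 + 7 = 18, returns 18.
Step 3: Second call: score = 18 + 7 = 25, returns 25.
Step 4: result = 18 + 25 = 43

The answer is 43.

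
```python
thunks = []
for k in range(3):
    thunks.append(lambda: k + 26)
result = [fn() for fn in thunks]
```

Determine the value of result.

Step 1: All lambdas capture k by reference. After the loop, k = 2.
Step 2: Each call returns 2 + 26 = 28.
Step 3: result = [28, 28, 28]

The answer is [28, 28, 28].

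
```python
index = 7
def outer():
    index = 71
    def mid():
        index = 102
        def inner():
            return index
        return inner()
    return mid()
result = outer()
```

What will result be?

Step 1: Three levels of shadowing: global 7, outer 71, mid 102.
Step 2: inner() finds index = 102 in enclosing mid() scope.
Step 3: result = 102

The answer is 102.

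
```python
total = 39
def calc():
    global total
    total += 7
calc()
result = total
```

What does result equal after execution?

Step 1: total = 39 globally.
Step 2: calc() modifies global total: total += 7 = 46.
Step 3: result = 46

The answer is 46.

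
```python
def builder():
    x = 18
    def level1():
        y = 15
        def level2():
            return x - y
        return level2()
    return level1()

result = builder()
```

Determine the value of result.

Step 1: x = 18 in builder. y = 15 in level1.
Step 2: level2() reads x = 18 and y = 15 from enclosing scopes.
Step 3: result = 18 - 15 = 3

The answer is 3.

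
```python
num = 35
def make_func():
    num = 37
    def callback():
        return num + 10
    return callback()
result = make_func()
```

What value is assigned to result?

Step 1: make_func() shadows global num with num = 37.
Step 2: callback() finds num = 37 in enclosing scope, computes 37 + 10 = 47.
Step 3: result = 47

The answer is 47.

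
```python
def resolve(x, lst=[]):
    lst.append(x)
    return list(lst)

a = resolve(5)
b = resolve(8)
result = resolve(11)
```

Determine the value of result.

Step 1: Default list is shared. list() creates copies for return values.
Step 2: Internal list grows: [5] -> [5, 8] -> [5, 8, 11].
Step 3: result = [5, 8, 11]

The answer is [5, 8, 11].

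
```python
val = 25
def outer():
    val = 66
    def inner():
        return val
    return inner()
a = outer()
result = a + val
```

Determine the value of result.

Step 1: outer() has local val = 66. inner() reads from enclosing.
Step 2: outer() returns 66. Global val = 25 unchanged.
Step 3: result = 66 + 25 = 91

The answer is 91.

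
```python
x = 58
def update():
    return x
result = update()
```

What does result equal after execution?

Step 1: x = 58 is defined in the global scope.
Step 2: update() looks up x. No local x exists, so Python checks the global scope via LEGB rule and finds x = 58.
Step 3: result = 58

The answer is 58.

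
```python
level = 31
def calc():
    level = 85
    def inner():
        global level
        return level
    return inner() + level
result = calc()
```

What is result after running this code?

Step 1: Global level = 31. calc() shadows with local level = 85.
Step 2: inner() uses global keyword, so inner() returns global level = 31.
Step 3: calc() returns 31 + 85 = 116

The answer is 116.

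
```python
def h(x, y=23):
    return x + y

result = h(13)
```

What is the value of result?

Step 1: h(13) uses default y = 23.
Step 2: Returns 13 + 23 = 36.
Step 3: result = 36

The answer is 36.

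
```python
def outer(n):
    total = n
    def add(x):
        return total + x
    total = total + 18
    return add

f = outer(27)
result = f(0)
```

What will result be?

Step 1: outer(27) sets total = 27, then total = 27 + 18 = 45.
Step 2: Closures capture by reference, so add sees total = 45.
Step 3: f(0) returns 45 + 0 = 45

The answer is 45.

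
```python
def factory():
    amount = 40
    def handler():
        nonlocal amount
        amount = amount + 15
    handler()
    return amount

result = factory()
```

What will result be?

Step 1: factory() sets amount = 40.
Step 2: handler() uses nonlocal to modify amount in factory's scope: amount = 40 + 15 = 55.
Step 3: factory() returns the modified amount = 55

The answer is 55.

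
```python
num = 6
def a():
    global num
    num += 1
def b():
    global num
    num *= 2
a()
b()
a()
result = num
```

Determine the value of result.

Step 1: num = 6.
Step 2: a(): num = 6 + 1 = 7.
Step 3: b(): num = 7 * 2 = 14.
Step 4: a(): num = 14 + 1 = 15

The answer is 15.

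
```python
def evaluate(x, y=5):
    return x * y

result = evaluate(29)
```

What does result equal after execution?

Step 1: evaluate(29) uses default y = 5.
Step 2: Returns 29 * 5 = 145.
Step 3: result = 145

The answer is 145.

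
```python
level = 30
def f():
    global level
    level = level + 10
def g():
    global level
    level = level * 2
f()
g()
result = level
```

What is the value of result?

Step 1: level = 30.
Step 2: f() adds 10: level = 30 + 10 = 40.
Step 3: g() doubles: level = 40 * 2 = 80.
Step 4: result = 80

The answer is 80.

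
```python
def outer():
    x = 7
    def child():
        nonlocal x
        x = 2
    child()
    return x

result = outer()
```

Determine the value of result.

Step 1: outer() sets x = 7.
Step 2: child() uses nonlocal to reassign x = 2.
Step 3: result = 2

The answer is 2.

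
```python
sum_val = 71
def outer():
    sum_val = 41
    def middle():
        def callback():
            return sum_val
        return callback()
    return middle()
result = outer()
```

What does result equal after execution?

Step 1: outer() defines sum_val = 41. middle() and callback() have no local sum_val.
Step 2: callback() checks local (none), enclosing middle() (none), enclosing outer() and finds sum_val = 41.
Step 3: result = 41

The answer is 41.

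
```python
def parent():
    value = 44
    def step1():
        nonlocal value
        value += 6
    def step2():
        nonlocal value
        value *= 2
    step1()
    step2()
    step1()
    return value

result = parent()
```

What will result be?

Step 1: value = 44.
Step 2: step1(): value = 44 + 6 = 50.
Step 3: step2(): value = 50 * 2 = 100.
Step 4: step1(): value = 100 + 6 = 106. result = 106

The answer is 106.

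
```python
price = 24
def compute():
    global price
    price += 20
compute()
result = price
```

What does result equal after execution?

Step 1: price = 24 globally.
Step 2: compute() modifies global price: price += 20 = 44.
Step 3: result = 44

The answer is 44.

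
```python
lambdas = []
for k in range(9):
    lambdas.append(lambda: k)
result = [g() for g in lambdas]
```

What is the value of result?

Step 1: All 9 lambdas share the same variable k.
Step 2: After the loop, k = 8.
Step 3: Each call returns 8. result = [8, 8, 8, 8, 8, 8, 8, 8, 8]

The answer is [8, 8, 8, 8, 8, 8, 8, 8, 8].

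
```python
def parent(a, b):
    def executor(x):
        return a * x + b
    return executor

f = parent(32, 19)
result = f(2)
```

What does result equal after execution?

Step 1: parent(32, 19) captures a = 32, b = 19.
Step 2: f(2) computes 32 * 2 + 19 = 83.
Step 3: result = 83

The answer is 83.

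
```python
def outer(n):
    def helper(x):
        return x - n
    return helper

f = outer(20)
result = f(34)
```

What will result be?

Step 1: outer(20) creates a closure capturing n = 20.
Step 2: f(34) computes 34 - 20 = 14.
Step 3: result = 14

The answer is 14.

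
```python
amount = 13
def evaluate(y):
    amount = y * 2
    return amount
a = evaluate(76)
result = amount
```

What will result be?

Step 1: Global amount = 13.
Step 2: evaluate(76) creates local amount = 76 * 2 = 152.
Step 3: Global amount unchanged because no global keyword. result = 13

The answer is 13.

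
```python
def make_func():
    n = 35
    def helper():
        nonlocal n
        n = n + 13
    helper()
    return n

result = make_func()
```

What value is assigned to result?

Step 1: make_func() sets n = 35.
Step 2: helper() uses nonlocal to modify n in make_func's scope: n = 35 + 13 = 48.
Step 3: make_func() returns the modified n = 48

The answer is 48.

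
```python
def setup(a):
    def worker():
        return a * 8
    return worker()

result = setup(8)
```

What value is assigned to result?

Step 1: setup(8) binds parameter a = 8.
Step 2: worker() accesses a = 8 from enclosing scope.
Step 3: result = 8 * 8 = 64

The answer is 64.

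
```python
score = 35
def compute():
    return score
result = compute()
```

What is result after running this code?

Step 1: score = 35 is defined in the global scope.
Step 2: compute() looks up score. No local score exists, so Python checks the global scope via LEGB rule and finds score = 35.
Step 3: result = 35

The answer is 35.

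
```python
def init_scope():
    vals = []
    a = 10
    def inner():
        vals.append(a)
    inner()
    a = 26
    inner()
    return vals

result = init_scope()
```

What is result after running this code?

Step 1: a = 10. inner() appends current a to vals.
Step 2: First inner(): appends 10. Then a = 26.
Step 3: Second inner(): appends 26 (closure sees updated a). result = [10, 26]

The answer is [10, 26].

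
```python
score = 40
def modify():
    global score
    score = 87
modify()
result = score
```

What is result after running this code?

Step 1: score = 40 globally.
Step 2: modify() declares global score and sets it to 87.
Step 3: After modify(), global score = 87. result = 87

The answer is 87.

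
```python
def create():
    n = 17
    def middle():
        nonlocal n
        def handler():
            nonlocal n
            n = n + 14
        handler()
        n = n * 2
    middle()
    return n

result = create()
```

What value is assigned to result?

Step 1: n = 17.
Step 2: handler() adds 14: n = 17 + 14 = 31.
Step 3: middle() doubles: n = 31 * 2 = 62.
Step 4: result = 62

The answer is 62.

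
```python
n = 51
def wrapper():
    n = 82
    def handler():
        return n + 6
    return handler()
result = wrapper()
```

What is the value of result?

Step 1: wrapper() shadows global n with n = 82.
Step 2: handler() finds n = 82 in enclosing scope, computes 82 + 6 = 88.
Step 3: result = 88

The answer is 88.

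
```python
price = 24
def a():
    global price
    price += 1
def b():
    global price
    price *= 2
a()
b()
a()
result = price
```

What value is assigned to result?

Step 1: price = 24.
Step 2: a(): price = 24 + 1 = 25.
Step 3: b(): price = 25 * 2 = 50.
Step 4: a(): price = 50 + 1 = 51

The answer is 51.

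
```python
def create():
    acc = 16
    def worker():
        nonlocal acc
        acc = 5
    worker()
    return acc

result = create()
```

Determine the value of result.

Step 1: create() sets acc = 16.
Step 2: worker() uses nonlocal to reassign acc = 5.
Step 3: result = 5

The answer is 5.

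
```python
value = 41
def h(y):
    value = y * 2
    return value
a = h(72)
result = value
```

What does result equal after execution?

Step 1: Global value = 41.
Step 2: h(72) creates local value = 72 * 2 = 144.
Step 3: Global value unchanged because no global keyword. result = 41

The answer is 41.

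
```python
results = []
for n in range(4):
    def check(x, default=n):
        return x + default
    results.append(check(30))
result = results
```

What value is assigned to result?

Step 1: Default argument default=n is evaluated at function definition time.
Step 2: Each iteration creates check with default = current n value.
Step 3: check(30) returns 30 + default. results = [30, 31, 32, 33]

The answer is [30, 31, 32, 33].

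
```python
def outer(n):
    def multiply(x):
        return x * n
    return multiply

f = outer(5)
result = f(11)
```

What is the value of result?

Step 1: outer(5) returns multiply closure with n = 5.
Step 2: f(11) computes 11 * 5 = 55.
Step 3: result = 55

The answer is 55.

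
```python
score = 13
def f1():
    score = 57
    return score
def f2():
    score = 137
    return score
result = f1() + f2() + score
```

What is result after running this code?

Step 1: Each function shadows global score with its own local.
Step 2: f1() returns 57, f2() returns 137.
Step 3: Global score = 13 is unchanged. result = 57 + 137 + 13 = 207

The answer is 207.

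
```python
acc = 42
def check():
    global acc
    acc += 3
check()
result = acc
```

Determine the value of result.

Step 1: acc = 42 globally.
Step 2: check() modifies global acc: acc += 3 = 45.
Step 3: result = 45

The answer is 45.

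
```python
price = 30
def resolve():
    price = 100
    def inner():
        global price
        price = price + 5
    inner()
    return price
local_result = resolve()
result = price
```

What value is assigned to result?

Step 1: Global price = 30. resolve() creates local price = 100.
Step 2: inner() declares global price and adds 5: global price = 30 + 5 = 35.
Step 3: resolve() returns its local price = 100 (unaffected by inner).
Step 4: result = global price = 35

The answer is 35.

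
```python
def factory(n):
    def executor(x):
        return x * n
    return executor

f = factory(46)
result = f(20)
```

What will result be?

Step 1: factory(46) creates a closure capturing n = 46.
Step 2: f(20) computes 20 * 46 = 920.
Step 3: result = 920

The answer is 920.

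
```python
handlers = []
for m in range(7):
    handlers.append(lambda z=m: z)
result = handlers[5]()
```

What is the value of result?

Step 1: Default argument z=m captures m's value at each iteration.
Step 2: handlers[5] captured z = 5 when m was 5.
Step 3: result = 5

The answer is 5.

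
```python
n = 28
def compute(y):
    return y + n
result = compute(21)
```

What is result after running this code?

Step 1: n = 28 is defined globally.
Step 2: compute(21) uses parameter y = 21 and looks up n from global scope = 28.
Step 3: result = 21 + 28 = 49

The answer is 49.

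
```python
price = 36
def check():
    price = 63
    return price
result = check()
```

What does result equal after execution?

Step 1: Global price = 36.
Step 2: check() creates local price = 63, shadowing the global.
Step 3: Returns local price = 63. result = 63

The answer is 63.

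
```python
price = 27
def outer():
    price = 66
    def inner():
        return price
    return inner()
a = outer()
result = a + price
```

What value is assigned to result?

Step 1: outer() has local price = 66. inner() reads from enclosing.
Step 2: outer() returns 66. Global price = 27 unchanged.
Step 3: result = 66 + 27 = 93

The answer is 93.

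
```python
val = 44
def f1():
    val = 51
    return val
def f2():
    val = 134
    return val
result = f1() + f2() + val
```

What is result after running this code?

Step 1: Each function shadows global val with its own local.
Step 2: f1() returns 51, f2() returns 134.
Step 3: Global val = 44 is unchanged. result = 51 + 134 + 44 = 229

The answer is 229.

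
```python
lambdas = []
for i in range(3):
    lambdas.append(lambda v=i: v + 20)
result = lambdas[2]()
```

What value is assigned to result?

Step 1: Default argument v=i captures i's value at definition time.
Step 2: lambdas[2] was defined when i = 2, so v defaults to 2.
Step 3: result = 2 + 20 = 22 (default arg fixes the late binding issue)

The answer is 22.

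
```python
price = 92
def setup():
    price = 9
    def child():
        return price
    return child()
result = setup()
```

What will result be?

Step 1: price = 92 globally, but setup() defines price = 9 locally.
Step 2: child() looks up price. Not in local scope, so checks enclosing scope (setup) and finds price = 9.
Step 3: result = 9

The answer is 9.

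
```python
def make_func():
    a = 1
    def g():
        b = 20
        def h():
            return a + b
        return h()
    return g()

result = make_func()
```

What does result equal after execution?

Step 1: make_func() defines a = 1. g() defines b = 20.
Step 2: h() accesses both from enclosing scopes: a = 1, b = 20.
Step 3: result = 1 + 20 = 21

The answer is 21.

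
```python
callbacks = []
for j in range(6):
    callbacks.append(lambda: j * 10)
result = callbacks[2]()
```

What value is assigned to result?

Step 1: All lambdas reference the same variable j (late binding).
Step 2: After the loop, j = 5. Every lambda returns j * 10.
Step 3: callbacks[2]() = 5 * 10 = 50

The answer is 50.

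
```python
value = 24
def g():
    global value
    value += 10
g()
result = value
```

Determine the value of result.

Step 1: value = 24 globally.
Step 2: g() modifies global value: value += 10 = 34.
Step 3: result = 34

The answer is 34.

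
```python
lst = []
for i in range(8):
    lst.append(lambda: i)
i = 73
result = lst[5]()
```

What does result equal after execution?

Step 1: Lambdas capture the variable i by reference, not by value.
Step 2: After the loop, i is reassigned to 73.
Step 3: lst[5]() looks up the current i = 73. result = 73

The answer is 73.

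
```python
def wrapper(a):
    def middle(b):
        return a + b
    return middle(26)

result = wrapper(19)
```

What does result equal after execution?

Step 1: wrapper(19) passes a = 19.
Step 2: middle(26) has b = 26, reads a = 19 from enclosing.
Step 3: result = 19 + 26 = 45

The answer is 45.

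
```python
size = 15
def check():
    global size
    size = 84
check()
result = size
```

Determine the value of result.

Step 1: size = 15 globally.
Step 2: check() declares global size and sets it to 84.
Step 3: After check(), global size = 84. result = 84

The answer is 84.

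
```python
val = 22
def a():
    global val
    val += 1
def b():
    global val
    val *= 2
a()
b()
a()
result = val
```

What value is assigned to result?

Step 1: val = 22.
Step 2: a(): val = 22 + 1 = 23.
Step 3: b(): val = 23 * 2 = 46.
Step 4: a(): val = 46 + 1 = 47

The answer is 47.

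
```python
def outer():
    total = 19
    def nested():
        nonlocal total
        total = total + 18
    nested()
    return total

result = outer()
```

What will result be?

Step 1: outer() sets total = 19.
Step 2: nested() uses nonlocal to modify total in outer's scope: total = 19 + 18 = 37.
Step 3: outer() returns the modified total = 37

The answer is 37.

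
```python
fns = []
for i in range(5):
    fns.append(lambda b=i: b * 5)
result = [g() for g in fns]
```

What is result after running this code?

Step 1: Default arg b=i captures i at each iteration.
Step 2: fns[k] has b defaulting to k, returns k * 5.
Step 3: result = [0, 5, 10, 15, 20]

The answer is [0, 5, 10, 15, 20].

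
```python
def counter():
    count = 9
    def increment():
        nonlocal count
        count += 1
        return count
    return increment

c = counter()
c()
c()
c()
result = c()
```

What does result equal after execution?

Step 1: counter() creates closure with count = 9.
Step 2: Each c() call increments count via nonlocal. After 4 calls: 9 + 4 = 13.
Step 3: result = 13

The answer is 13.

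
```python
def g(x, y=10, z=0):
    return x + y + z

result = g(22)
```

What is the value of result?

Step 1: g(22) uses defaults y = 10, z = 0.
Step 2: Returns 22 + 10 + 0 = 32.
Step 3: result = 32

The answer is 32.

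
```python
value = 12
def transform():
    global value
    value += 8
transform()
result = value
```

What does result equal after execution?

Step 1: value = 12 globally.
Step 2: transform() modifies global value: value += 8 = 20.
Step 3: result = 20

The answer is 20.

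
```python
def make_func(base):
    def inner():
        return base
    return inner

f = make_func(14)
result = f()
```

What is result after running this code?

Step 1: make_func(14) creates closure capturing base = 14.
Step 2: f() returns the captured base = 14.
Step 3: result = 14

The answer is 14.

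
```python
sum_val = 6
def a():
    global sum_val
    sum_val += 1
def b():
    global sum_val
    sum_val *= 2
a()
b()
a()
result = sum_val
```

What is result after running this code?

Step 1: sum_val = 6.
Step 2: a(): sum_val = 6 + 1 = 7.
Step 3: b(): sum_val = 7 * 2 = 14.
Step 4: a(): sum_val = 14 + 1 = 15

The answer is 15.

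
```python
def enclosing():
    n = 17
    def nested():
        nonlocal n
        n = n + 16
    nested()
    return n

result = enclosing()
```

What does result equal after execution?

Step 1: enclosing() sets n = 17.
Step 2: nested() uses nonlocal to modify n in enclosing's scope: n = 17 + 16 = 33.
Step 3: enclosing() returns the modified n = 33

The answer is 33.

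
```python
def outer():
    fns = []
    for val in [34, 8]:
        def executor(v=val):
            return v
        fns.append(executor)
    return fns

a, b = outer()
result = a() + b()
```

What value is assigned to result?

Step 1: Default argument v=val captures val at each iteration.
Step 2: a() returns 34 (captured at first iteration), b() returns 8 (captured at second).
Step 3: result = 34 + 8 = 42

The answer is 42.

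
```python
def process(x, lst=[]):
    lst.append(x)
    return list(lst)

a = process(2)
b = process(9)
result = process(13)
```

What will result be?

Step 1: Default list is shared. list() creates copies for return values.
Step 2: Internal list grows: [2] -> [2, 9] -> [2, 9, 13].
Step 3: result = [2, 9, 13]

The answer is [2, 9, 13].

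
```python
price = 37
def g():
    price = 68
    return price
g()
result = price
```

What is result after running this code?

Step 1: Global price = 37.
Step 2: g() creates local price = 68 (shadow, not modification).
Step 3: After g() returns, global price is unchanged. result = 37

The answer is 37.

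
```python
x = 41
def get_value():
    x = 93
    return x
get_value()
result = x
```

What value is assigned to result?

Step 1: Global x = 41.
Step 2: get_value() creates local x = 93 (shadow, not modification).
Step 3: After get_value() returns, global x is unchanged. result = 41

The answer is 41.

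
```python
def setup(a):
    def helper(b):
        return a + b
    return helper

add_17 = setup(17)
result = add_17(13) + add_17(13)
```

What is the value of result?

Step 1: add_17 captures a = 17.
Step 2: add_17(13) = 17 + 13 = 30, called twice.
Step 3: result = 30 + 30 = 60

The answer is 60.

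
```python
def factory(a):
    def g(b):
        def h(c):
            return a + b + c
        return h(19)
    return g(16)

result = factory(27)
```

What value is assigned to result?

Step 1: a = 27, b = 16, c = 19 across three nested scopes.
Step 2: h() accesses all three via LEGB rule.
Step 3: result = 27 + 16 + 19 = 62

The answer is 62.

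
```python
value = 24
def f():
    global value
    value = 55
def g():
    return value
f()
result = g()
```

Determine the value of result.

Step 1: value = 24.
Step 2: f() sets global value = 55.
Step 3: g() reads global value = 55. result = 55

The answer is 55.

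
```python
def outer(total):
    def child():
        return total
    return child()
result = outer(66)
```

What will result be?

Step 1: outer(66) binds parameter total = 66.
Step 2: child() looks up total in enclosing scope and finds the parameter total = 66.
Step 3: result = 66

The answer is 66.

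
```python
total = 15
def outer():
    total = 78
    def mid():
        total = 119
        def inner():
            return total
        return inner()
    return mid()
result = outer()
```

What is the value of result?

Step 1: Three levels of shadowing: global 15, outer 78, mid 119.
Step 2: inner() finds total = 119 in enclosing mid() scope.
Step 3: result = 119

The answer is 119.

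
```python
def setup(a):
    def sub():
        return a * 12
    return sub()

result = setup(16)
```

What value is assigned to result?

Step 1: setup(16) binds parameter a = 16.
Step 2: sub() accesses a = 16 from enclosing scope.
Step 3: result = 16 * 12 = 192

The answer is 192.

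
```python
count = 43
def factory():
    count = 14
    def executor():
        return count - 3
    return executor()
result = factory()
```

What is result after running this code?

Step 1: factory() shadows global count with count = 14.
Step 2: executor() finds count = 14 in enclosing scope, computes 14 - 3 = 11.
Step 3: result = 11

The answer is 11.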